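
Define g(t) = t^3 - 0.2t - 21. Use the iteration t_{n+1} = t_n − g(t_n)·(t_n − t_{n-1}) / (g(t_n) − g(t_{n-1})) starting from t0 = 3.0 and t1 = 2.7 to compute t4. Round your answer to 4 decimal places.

2.7831

g(3.0) = 5.400000, g(2.7) = -1.857000
t2 = 2.700000 − (-1.857000)·(2.700000 − 3.000000) / (-1.857000 − 5.400000) = 2.700000 − (0.557100)/(-7.257000) = 2.776767
g(2.776767) = -0.145266
t3 = 2.776767 − (-0.145266)·(2.776767 − 2.700000) / (-0.145266 − (-1.857000)) = 2.776767 − (-0.011152)/(1.711734) = 2.783282
g(2.783282) = 0.004482
t4 = 2.783282 − 0.004482·(2.783282 − 2.776767) / (0.004482 − (-0.145266)) = 2.783282 − (0.000029)/(0.149748) = 2.783087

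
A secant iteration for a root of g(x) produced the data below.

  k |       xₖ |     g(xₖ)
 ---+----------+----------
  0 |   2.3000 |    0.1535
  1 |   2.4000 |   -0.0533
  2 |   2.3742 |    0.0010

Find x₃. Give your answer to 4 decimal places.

2.3747

x₃ = 2.3742 − 0.0010·(2.3742 − 2.4000) / (0.0010 − (-0.0533))
   = 2.3742 − (-0.000026)/(0.054300) = 2.374675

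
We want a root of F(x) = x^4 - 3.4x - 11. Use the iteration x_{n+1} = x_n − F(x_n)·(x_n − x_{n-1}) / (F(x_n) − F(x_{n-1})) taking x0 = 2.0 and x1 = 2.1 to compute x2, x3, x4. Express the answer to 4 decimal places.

F(2.0) = -1.800000, F(2.1) = 1.308100
x2 = 2.100000 − 1.308100·(2.100000 − 2.000000) / (1.308100 − (-1.800000)) = 2.100000 − (0.130810)/(3.108100) = 2.057913
F(2.057913) = -0.061623
x3 = 2.057913 − (-0.061623)·(2.057913 − 2.100000) / (-0.061623 − 1.308100) = 2.057913 − (0.002594)/(-1.369723) = 2.059807
F(2.059807) = -0.001962
x4 = 2.059807 − (-0.001962)·(2.059807 − 2.057913) / (-0.001962 − (-0.061623)) = 2.059807 − (-0.000004)/(0.059661) = 2.059869

2.0579, 2.0598, 2.0599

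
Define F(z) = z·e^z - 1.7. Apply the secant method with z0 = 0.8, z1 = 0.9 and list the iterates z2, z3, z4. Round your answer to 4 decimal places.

0.7814, 0.7798, 0.7796

F(0.8) = 0.080433, F(0.9) = 0.513643
z2 = 0.900000 − 0.513643·(0.900000 − 0.800000) / (0.513643 − 0.080433) = 0.900000 − (0.051364)/(0.433210) = 0.781433
F(0.781433) = 0.007120
z3 = 0.781433 − 0.007120·(0.781433 − 0.900000) / (0.007120 − 0.513643) = 0.781433 − (-0.000844)/(-0.506523) = 0.779767
F(0.779767) = 0.000642
z4 = 0.779767 − 0.000642·(0.779767 − 0.781433) / (0.000642 − 0.007120) = 0.779767 − (-0.000001)/(-0.006478) = 0.779601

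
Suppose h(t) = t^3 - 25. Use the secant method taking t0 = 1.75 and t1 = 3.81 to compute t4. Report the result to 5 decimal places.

2.93752

h(1.75) = -19.6406250, h(3.81) = 30.3063410
t2 = 3.8100000 − 30.3063410·(3.8100000 − 1.7500000) / (30.3063410 − (-19.6406250)) = 3.8100000 − (62.4310625)/(49.9469660) = 2.5600530
h(2.5600530) = -8.2217428
t3 = 2.5600530 − (-8.2217428)·(2.5600530 − 3.8100000) / (-8.2217428 − 30.3063410) = 2.5600530 − (10.2767431)/(-38.5280838) = 2.8267868
h(2.8267868) = -2.4119284
t4 = 2.8267868 − (-2.4119284)·(2.8267868 − 2.5600530) / (-2.4119284 − (-8.2217428)) = 2.8267868 − (-0.6433429)/(5.8098144) = 2.9375206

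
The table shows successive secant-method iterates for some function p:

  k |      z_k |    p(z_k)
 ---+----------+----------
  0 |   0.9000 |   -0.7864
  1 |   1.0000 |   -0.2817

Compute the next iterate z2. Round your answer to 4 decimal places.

1.0558

z2 = 1.0000 − (-0.2817)·(1.0000 − 0.9000) / (-0.2817 − (-0.7864))
   = 1.0000 − (-0.028170)/(0.504700) = 1.055815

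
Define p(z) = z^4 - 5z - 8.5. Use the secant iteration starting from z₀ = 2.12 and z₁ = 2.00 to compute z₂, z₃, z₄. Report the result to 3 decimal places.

2.083, 2.086, 2.086

p(2.12) = 1.09963, p(2.00) = -2.50000
z₂ = 2.00000 − (-2.50000)·(2.00000 − 2.12000) / (-2.50000 − 1.09963) = 2.00000 − (0.30000)/(-3.59963) = 2.08334
p(2.08334) = -0.07839
z₃ = 2.08334 − (-0.07839)·(2.08334 − 2.00000) / (-0.07839 − (-2.50000)) = 2.08334 − (-0.00653)/(2.42161) = 2.08604
p(2.08604) = 0.00589
z₄ = 2.08604 − 0.00589·(2.08604 − 2.08334) / (0.00589 − (-0.07839)) = 2.08604 − (0.00002)/(0.08428) = 2.08585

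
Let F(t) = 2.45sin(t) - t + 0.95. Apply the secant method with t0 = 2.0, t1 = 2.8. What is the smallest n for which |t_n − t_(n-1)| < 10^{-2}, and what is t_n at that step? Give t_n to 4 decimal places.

F(2.0) = 1.177779, F(2.8) = -1.029279
t2 = 2.800000 − (-1.029279)·(0.800000)/(-2.207058) = 2.426914;  |Δ| = 0.373086
F(2.426914) = 0.128755
t3 = 2.426914 − 0.128755·(-0.373086)/(1.158034) = 2.468395;  |Δ| = 0.041481
F(2.468395) = 0.009154
t4 = 2.468395 − 0.009154·(0.041481)/(-0.119602) = 2.471570;  |Δ| = 0.003175
|t4 − t3| = 0.003175 < 10^{-2}

n = 4, t_n = 2.4716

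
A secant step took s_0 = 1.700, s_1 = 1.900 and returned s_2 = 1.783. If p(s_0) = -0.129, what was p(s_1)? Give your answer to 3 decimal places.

0.182

The secant line through (1.700, -0.129) and (1.900, p(s_1)) crosses zero at s_2 = 1.783.
So (1.700, -0.129), (1.900, p(s_1)), (1.783, 0) are collinear:
p(s_1) = -0.129 · (1.900 − 1.783) / (1.700 − 1.783) = -0.129 · (0.11700)/(-0.08300) = 0.18184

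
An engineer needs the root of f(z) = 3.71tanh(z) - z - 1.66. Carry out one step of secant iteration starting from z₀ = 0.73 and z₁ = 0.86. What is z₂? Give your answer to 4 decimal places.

0.8020

f(0.73) = -0.078428, f(0.86) = 0.063116
z₂ = 0.860000 − 0.063116·(0.860000 − 0.730000) / (0.063116 − (-0.078428)) = 0.860000 − (0.008205)/(0.141544) = 0.802031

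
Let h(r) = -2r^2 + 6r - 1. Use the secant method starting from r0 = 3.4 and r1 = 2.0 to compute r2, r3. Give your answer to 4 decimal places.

h(3.4) = -3.720000, h(2.0) = 3.000000
r2 = 2.000000 − 3.000000·(2.000000 − 3.400000) / (3.000000 − (-3.720000)) = 2.000000 − (-4.200000)/(6.720000) = 2.625000
h(2.625000) = 0.968750
r3 = 2.625000 − 0.968750·(2.625000 − 2.000000) / (0.968750 − 3.000000) = 2.625000 − (0.605469)/(-2.031250) = 2.923077

2.6250, 2.9231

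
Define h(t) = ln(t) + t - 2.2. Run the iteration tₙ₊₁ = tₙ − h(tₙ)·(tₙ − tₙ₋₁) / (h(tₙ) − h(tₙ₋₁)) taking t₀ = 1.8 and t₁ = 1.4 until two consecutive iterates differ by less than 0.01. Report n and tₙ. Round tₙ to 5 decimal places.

n = 3, tₙ = 1.68089

h(1.8) = 0.1877867, h(1.4) = -0.4635278
t₂ = 1.4000000 − (-0.4635278)·(-0.4000000)/(-0.6513144) = 1.6846722;  |Δ| = 0.2846722
h(1.6846722) = 0.0062432
t₃ = 1.6846722 − 0.0062432·(0.2846722)/(0.4697710) = 1.6808889;  |Δ| = 0.0037833
|t₃ − t₂| = 0.0037833 < 0.01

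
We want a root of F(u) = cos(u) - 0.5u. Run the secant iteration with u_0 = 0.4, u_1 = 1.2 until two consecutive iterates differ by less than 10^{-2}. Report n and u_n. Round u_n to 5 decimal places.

n = 4, u_n = 1.02987

F(0.4) = 0.7210610, F(1.2) = -0.2376422
u_2 = 1.2000000 − (-0.2376422)·(0.8000000)/(-0.9587032) = 1.0016969;  |Δ| = 0.1983031
F(1.0016969) = 0.0380251
u_3 = 1.0016969 − 0.0380251·(-0.1983031)/(0.2756674) = 1.0290506;  |Δ| = 0.0273536
F(1.0290506) = 0.0011073
u_4 = 1.0290506 − 0.0011073·(0.0273536)/(-0.0369179) = 1.0298710;  |Δ| = 0.0008204
|u_4 − u_3| = 0.0008204 < 10^{-2}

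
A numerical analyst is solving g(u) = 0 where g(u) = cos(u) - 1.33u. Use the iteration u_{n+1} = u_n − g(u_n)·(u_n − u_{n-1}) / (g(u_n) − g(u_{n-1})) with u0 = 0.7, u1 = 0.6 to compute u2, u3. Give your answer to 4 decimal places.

g(0.7) = -0.166158, g(0.6) = 0.027336
u2 = 0.600000 − 0.027336·(0.600000 − 0.700000) / (0.027336 − (-0.166158)) = 0.600000 − (-0.002734)/(0.193493) = 0.614127
g(0.614127) = 0.000487
u3 = 0.614127 − 0.000487·(0.614127 − 0.600000) / (0.000487 − 0.027336) = 0.614127 − (0.000007)/(-0.026848) = 0.614384

0.6141, 0.6144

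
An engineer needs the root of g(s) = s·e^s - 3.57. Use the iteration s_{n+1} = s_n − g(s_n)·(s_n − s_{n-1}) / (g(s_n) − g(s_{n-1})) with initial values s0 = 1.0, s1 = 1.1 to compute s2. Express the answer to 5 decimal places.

1.14527

g(1.0) = -0.8517182, g(1.1) = -0.2654174
s2 = 1.1000000 − (-0.2654174)·(1.1000000 − 1.0000000) / (-0.2654174 − (-0.8517182)) = 1.1000000 − (-0.0265417)/(0.5863008) = 1.1452698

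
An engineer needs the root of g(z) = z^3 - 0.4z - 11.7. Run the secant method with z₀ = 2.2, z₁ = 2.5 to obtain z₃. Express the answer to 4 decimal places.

2.3282

g(2.2) = -1.932000, g(2.5) = 2.925000
z₂ = 2.500000 − 2.925000·(2.500000 − 2.200000) / (2.925000 − (-1.932000)) = 2.500000 − (0.877500)/(4.857000) = 2.319333
g(2.319333) = -0.151334
z₃ = 2.319333 − (-0.151334)·(2.319333 − 2.500000) / (-0.151334 − 2.925000) = 2.319333 − (0.027341)/(-3.076334) = 2.328220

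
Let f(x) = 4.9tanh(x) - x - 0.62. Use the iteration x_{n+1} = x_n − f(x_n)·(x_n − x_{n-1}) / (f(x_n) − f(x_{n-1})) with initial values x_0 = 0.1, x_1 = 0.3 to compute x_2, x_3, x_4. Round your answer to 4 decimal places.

0.1627, 0.1606, 0.1607

f(0.1) = -0.231627, f(0.3) = 0.507432
x_2 = 0.300000 − 0.507432·(0.300000 − 0.100000) / (0.507432 − (-0.231627)) = 0.300000 − (0.101486)/(0.739059) = 0.162682
f(0.162682) = 0.007500
x_3 = 0.162682 − 0.007500·(0.162682 − 0.300000) / (0.007500 − 0.507432) = 0.162682 − (-0.001030)/(-0.499932) = 0.160622
f(0.160622) = -0.000275
x_4 = 0.160622 − (-0.000275)·(0.160622 − 0.162682) / (-0.000275 − 0.007500) = 0.160622 − (0.000001)/(-0.007775) = 0.160694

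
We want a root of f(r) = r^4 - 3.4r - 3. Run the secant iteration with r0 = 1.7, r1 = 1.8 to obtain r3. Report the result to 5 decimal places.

f(1.7) = -0.4279000, f(1.8) = 1.3776000
r2 = 1.8000000 − 1.3776000·(1.8000000 − 1.7000000) / (1.3776000 − (-0.4279000)) = 1.8000000 − (0.1377600)/(1.8055000) = 1.7236998
f(1.7236998) = -0.0329004
r3 = 1.7236998 − (-0.0329004)·(1.7236998 − 1.8000000) / (-0.0329004 − 1.3776000) = 1.7236998 − (0.0025103)/(-1.4105004) = 1.7254795

1.72548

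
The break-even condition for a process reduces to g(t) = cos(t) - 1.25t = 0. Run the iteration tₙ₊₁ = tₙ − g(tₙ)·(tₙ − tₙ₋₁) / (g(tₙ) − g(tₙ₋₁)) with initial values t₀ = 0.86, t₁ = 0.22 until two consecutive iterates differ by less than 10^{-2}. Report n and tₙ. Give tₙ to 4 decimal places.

n = 4, tₙ = 0.6411

g(0.86) = -0.422563, g(0.22) = 0.700897
t₂ = 0.220000 − 0.700897·(-0.640000)/(1.123460) = 0.619279;  |Δ| = 0.399279
g(0.619279) = 0.040198
t₃ = 0.619279 − 0.040198·(0.399279)/(-0.660700) = 0.643572;  |Δ| = 0.024293
g(0.643572) = -0.004508
t₄ = 0.643572 − (-0.004508)·(0.024293)/(-0.044705) = 0.641123;  |Δ| = 0.002449
|t₄ − t₃| = 0.002449 < 10^{-2}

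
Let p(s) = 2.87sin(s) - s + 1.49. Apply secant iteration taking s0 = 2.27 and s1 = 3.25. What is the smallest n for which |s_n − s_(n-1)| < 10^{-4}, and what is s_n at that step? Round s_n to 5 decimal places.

n = 5, s_n = 2.70461

p(2.27) = 1.4165687, p(3.25) = -2.0705200
s2 = 3.2500000 − (-2.0705200)·(0.9800000)/(-3.4870887) = 2.6681078;  |Δ| = 0.5818922
p(2.6681078) = 0.1305849
s3 = 2.6681078 − 0.1305849·(-0.5818922)/(2.2011049) = 2.7026297;  |Δ| = 0.0345219
p(2.7026297) = 0.0071230
s4 = 2.7026297 − 0.0071230·(0.0345219)/(-0.1234619) = 2.7046214;  |Δ| = 0.0019917
p(2.7046214) = -0.0000454
s5 = 2.7046214 − (-0.0000454)·(0.0019917)/(-0.0071684) = 2.7046088;  |Δ| = 0.0000126
|s5 − s4| = 0.0000126 < 10^{-4}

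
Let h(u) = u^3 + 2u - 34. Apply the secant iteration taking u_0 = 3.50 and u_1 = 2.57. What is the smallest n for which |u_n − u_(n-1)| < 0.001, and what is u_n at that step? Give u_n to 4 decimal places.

h(3.50) = 15.875000, h(2.57) = -11.885407
u_2 = 2.570000 − (-11.885407)·(-0.930000)/(-27.760407) = 2.968172;  |Δ| = 0.398172
h(2.968172) = -1.913915
u_3 = 2.968172 − (-1.913915)·(0.398172)/(9.971492) = 3.044597;  |Δ| = 0.076425
h(3.044597) = 0.311305
u_4 = 3.044597 − 0.311305·(0.076425)/(2.225220) = 3.033905;  |Δ| = 0.010692
h(3.033905) = -0.006358
u_5 = 3.033905 − (-0.006358)·(-0.010692)/(-0.317663) = 3.034119;  |Δ| = 0.000214
|u_5 − u_4| = 0.000214 < 0.001

n = 5, u_n = 3.0341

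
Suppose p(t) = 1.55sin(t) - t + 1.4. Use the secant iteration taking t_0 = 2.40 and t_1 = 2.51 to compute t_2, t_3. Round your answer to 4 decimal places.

p(2.40) = 0.046968, p(2.51) = -0.194832
t_2 = 2.510000 − (-0.194832)·(2.510000 − 2.400000) / (-0.194832 − 0.046968) = 2.510000 − (-0.021432)/(-0.241800) = 2.421367
p(2.421367) = 0.000943
t_3 = 2.421367 − 0.000943·(2.421367 − 2.510000) / (0.000943 − (-0.194832)) = 2.421367 − (-0.000084)/(0.195775) = 2.421794

2.4214, 2.4218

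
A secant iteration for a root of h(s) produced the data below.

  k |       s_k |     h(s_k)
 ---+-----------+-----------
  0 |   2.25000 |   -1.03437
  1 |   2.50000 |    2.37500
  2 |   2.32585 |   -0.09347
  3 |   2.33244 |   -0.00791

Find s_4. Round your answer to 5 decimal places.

s_4 = 2.33244 − (-0.00791)·(2.33244 − 2.32585) / (-0.00791 − (-0.09347))
   = 2.33244 − (-0.0000521)/(0.0855600) = 2.3330492

2.33305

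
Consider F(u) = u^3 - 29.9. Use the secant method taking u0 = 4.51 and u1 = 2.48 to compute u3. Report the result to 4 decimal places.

F(4.51) = 61.833851, F(2.48) = -14.647008
u2 = 2.480000 − (-14.647008)·(2.480000 − 4.510000) / (-14.647008 − 61.833851) = 2.480000 − (29.733426)/(-76.480859) = 2.868770
F(2.868770) = -6.290490
u3 = 2.868770 − (-6.290490)·(2.868770 − 2.480000) / (-6.290490 − (-14.647008)) = 2.868770 − (-2.445551)/(8.356518) = 3.161421

3.1614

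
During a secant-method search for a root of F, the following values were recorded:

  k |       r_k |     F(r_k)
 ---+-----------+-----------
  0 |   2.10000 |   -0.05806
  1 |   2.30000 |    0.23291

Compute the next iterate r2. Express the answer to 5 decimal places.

r2 = 2.30000 − 0.23291·(2.30000 − 2.10000) / (0.23291 − (-0.05806))
   = 2.30000 − (0.0465820)/(0.2909700) = 2.1399079

2.13991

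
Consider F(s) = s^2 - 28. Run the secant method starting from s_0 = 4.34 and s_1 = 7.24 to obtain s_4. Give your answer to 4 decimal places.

F(4.34) = -9.164400, F(7.24) = 24.417600
s_2 = 7.240000 − 24.417600·(7.240000 − 4.340000) / (24.417600 − (-9.164400)) = 7.240000 − (70.811040)/(33.582000) = 5.131399
F(5.131399) = -1.668745
s_3 = 5.131399 − (-1.668745)·(5.131399 − 7.240000) / (-1.668745 − 24.417600) = 5.131399 − (3.518717)/(-26.086345) = 5.266286
F(5.266286) = -0.266229
s_4 = 5.266286 − (-0.266229)·(5.266286 − 5.131399) / (-0.266229 − (-1.668745)) = 5.266286 − (-0.035911)/(1.402516) = 5.291891

5.2919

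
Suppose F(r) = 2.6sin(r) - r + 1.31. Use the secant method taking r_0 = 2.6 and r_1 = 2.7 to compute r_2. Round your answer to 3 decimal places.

F(2.6) = 0.05030, F(2.7) = -0.27881
r_2 = 2.70000 − (-0.27881)·(2.70000 − 2.60000) / (-0.27881 − 0.05030) = 2.70000 − (-0.02788)/(-0.32912) = 2.61528

2.615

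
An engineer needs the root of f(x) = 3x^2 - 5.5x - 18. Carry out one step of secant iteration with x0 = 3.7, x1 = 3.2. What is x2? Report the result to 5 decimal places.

f(3.7) = 2.7200000, f(3.2) = -4.8800000
x2 = 3.2000000 − (-4.8800000)·(3.2000000 − 3.7000000) / (-4.8800000 − 2.7200000) = 3.2000000 − (2.4400000)/(-7.6000000) = 3.5210526

3.52105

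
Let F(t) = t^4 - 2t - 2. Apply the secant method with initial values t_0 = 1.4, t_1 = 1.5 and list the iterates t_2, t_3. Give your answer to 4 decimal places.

1.4939, 1.4945

F(1.4) = -0.958400, F(1.5) = 0.062500
t_2 = 1.500000 − 0.062500·(1.500000 − 1.400000) / (0.062500 − (-0.958400)) = 1.500000 − (0.006250)/(1.020900) = 1.493878
F(1.493878) = -0.007399
t_3 = 1.493878 − (-0.007399)·(1.493878 − 1.500000) / (-0.007399 − 0.062500) = 1.493878 − (0.000045)/(-0.069899) = 1.494526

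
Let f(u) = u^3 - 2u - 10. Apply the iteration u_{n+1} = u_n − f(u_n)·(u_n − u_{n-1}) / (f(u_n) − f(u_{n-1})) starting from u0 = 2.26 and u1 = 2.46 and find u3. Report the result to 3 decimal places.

2.462

f(2.26) = -2.97682, f(2.46) = -0.03306
u2 = 2.46000 − (-0.03306)·(2.46000 − 2.26000) / (-0.03306 − (-2.97682)) = 2.46000 − (-0.00661)/(2.94376) = 2.46225
f(2.46225) = 0.00326
u3 = 2.46225 − 0.00326·(2.46225 − 2.46000) / (0.00326 − (-0.03306)) = 2.46225 − (0.00001)/(0.03633) = 2.46204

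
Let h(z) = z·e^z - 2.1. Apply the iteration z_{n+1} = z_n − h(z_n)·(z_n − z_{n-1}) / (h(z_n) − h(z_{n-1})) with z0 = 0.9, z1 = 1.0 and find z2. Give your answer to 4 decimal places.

h(0.9) = 0.113643, h(1.0) = 0.618282
z2 = 1.000000 − 0.618282·(1.000000 − 0.900000) / (0.618282 − 0.113643) = 1.000000 − (0.061828)/(0.504639) = 0.877480

0.8775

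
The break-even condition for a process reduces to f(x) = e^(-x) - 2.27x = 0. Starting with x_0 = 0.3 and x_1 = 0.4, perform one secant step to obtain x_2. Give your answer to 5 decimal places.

0.32011

f(0.3) = 0.0598182, f(0.4) = -0.2376800
x_2 = 0.4000000 − (-0.2376800)·(0.4000000 − 0.3000000) / (-0.2376800 − 0.0598182) = 0.4000000 − (-0.0237680)/(-0.2974982) = 0.3201071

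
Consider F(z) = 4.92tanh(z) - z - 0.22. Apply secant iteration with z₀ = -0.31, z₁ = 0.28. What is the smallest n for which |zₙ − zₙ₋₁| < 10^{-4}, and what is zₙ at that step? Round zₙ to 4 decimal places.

F(-0.31) = -1.388151, F(0.28) = 0.842693
z₂ = 0.280000 − 0.842693·(0.590000)/(2.230844) = 0.057130;  |Δ| = 0.222870
F(0.057130) = 0.003643
z₃ = 0.057130 − 0.003643·(-0.222870)/(-0.839050) = 0.056162;  |Δ| = 0.000968
F(0.056162) = -0.000135
z₄ = 0.056162 − (-0.000135)·(-0.000968)/(-0.003778) = 0.056197;  |Δ| = 0.000035
|z₄ − z₃| = 0.000035 < 10^{-4}

n = 4, zₙ = 0.0562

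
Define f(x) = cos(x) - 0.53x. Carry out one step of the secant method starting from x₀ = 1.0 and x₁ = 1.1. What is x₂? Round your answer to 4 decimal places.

1.0074

f(1.0) = 0.010302, f(1.1) = -0.129404
x₂ = 1.100000 − (-0.129404)·(1.100000 − 1.000000) / (-0.129404 − 0.010302) = 1.100000 − (-0.012940)/(-0.139706) = 1.007374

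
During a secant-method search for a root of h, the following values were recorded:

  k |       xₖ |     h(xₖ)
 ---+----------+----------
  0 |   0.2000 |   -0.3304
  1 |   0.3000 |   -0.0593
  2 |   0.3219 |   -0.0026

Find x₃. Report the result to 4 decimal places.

x₃ = 0.3219 − (-0.0026)·(0.3219 − 0.3000) / (-0.0026 − (-0.0593))
   = 0.3219 − (-0.000057)/(0.056700) = 0.322904

0.3229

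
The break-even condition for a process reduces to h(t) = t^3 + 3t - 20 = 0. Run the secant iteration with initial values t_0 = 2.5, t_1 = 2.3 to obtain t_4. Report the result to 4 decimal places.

2.3486

h(2.5) = 3.125000, h(2.3) = -0.933000
t_2 = 2.300000 − (-0.933000)·(2.300000 − 2.500000) / (-0.933000 − 3.125000) = 2.300000 − (0.186600)/(-4.058000) = 2.345983
h(2.345983) = -0.050609
t_3 = 2.345983 − (-0.050609)·(2.345983 − 2.300000) / (-0.050609 − (-0.933000)) = 2.345983 − (-0.002327)/(0.882391) = 2.348621
h(2.348621) = 0.000897
t_4 = 2.348621 − 0.000897·(2.348621 − 2.345983) / (0.000897 − (-0.050609)) = 2.348621 − (0.000002)/(0.051506) = 2.348575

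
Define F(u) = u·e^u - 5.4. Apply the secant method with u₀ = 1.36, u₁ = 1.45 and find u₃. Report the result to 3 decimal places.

F(1.36) = -0.10118, F(1.45) = 0.78152
u₂ = 1.45000 − 0.78152·(1.45000 − 1.36000) / (0.78152 − (-0.10118)) = 1.45000 − (0.07034)/(0.88269) = 1.37032
F(1.37032) = -0.00562
u₃ = 1.37032 − (-0.00562)·(1.37032 − 1.45000) / (-0.00562 − 0.78152) = 1.37032 − (0.00045)/(-0.78714) = 1.37089

1.371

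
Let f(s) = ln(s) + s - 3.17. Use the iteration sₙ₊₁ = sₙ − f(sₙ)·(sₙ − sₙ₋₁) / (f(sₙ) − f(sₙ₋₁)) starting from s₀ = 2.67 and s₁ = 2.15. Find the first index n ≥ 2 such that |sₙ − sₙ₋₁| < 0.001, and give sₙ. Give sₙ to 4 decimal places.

f(2.67) = 0.482078, f(2.15) = -0.254532
s₂ = 2.150000 − (-0.254532)·(-0.520000)/(-0.736611) = 2.329683;  |Δ| = 0.179683
f(2.329683) = 0.005416
s₃ = 2.329683 − 0.005416·(0.179683)/(0.259948) = 2.325940;  |Δ| = 0.003744
f(2.325940) = 0.000064
s₄ = 2.325940 − 0.000064·(-0.003744)/(-0.005352) = 2.325895;  |Δ| = 0.000045
|s₄ − s₃| = 0.000045 < 0.001

n = 4, sₙ = 2.3259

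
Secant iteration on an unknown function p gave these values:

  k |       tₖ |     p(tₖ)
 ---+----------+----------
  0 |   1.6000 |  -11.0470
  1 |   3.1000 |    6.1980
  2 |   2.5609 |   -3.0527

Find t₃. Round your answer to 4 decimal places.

t₃ = 2.5609 − (-3.0527)·(2.5609 − 3.1000) / (-3.0527 − 6.1980)
   = 2.5609 − (1.645711)/(-9.250700) = 2.738801

2.7388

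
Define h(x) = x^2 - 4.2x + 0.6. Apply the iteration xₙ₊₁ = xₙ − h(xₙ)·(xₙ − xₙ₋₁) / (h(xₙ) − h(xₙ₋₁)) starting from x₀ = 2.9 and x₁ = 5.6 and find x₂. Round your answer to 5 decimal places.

h(2.9) = -3.1700000, h(5.6) = 8.4400000
x₂ = 5.6000000 − 8.4400000·(5.6000000 − 2.9000000) / (8.4400000 − (-3.1700000)) = 5.6000000 − (22.7880000)/(11.6100000) = 3.6372093

3.63721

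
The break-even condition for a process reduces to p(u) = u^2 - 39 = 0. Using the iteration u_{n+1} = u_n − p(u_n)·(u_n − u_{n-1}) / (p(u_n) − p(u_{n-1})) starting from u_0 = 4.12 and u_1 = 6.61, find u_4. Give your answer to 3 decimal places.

6.245

p(4.12) = -22.02560, p(6.61) = 4.69210
u_2 = 6.61000 − 4.69210·(6.61000 − 4.12000) / (4.69210 − (-22.02560)) = 6.61000 − (11.68333)/(26.71770) = 6.17271
p(6.17271) = -0.89763
u_3 = 6.17271 − (-0.89763)·(6.17271 − 6.61000) / (-0.89763 − 4.69210) = 6.17271 − (0.39252)/(-5.58973) = 6.24293
p(6.24293) = -0.02578
u_4 = 6.24293 − (-0.02578)·(6.24293 − 6.17271) / (-0.02578 − (-0.89763)) = 6.24293 − (-0.00181)/(0.87185) = 6.24501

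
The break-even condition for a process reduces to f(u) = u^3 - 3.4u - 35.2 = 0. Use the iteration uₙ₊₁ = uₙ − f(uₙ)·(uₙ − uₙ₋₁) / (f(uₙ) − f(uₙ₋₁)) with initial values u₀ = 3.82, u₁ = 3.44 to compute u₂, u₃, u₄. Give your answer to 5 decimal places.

f(3.82) = 7.5549680, f(3.44) = -6.1884160
u₂ = 3.4400000 − (-6.1884160)·(3.4400000 − 3.8200000) / (-6.1884160 − 7.5549680) = 3.4400000 − (2.3515981)/(-13.7433840) = 3.6111076
f(3.6111076) = -0.3885669
u₃ = 3.6111076 − (-0.3885669)·(3.6111076 − 3.4400000) / (-0.3885669 − (-6.1884160)) = 3.6111076 − (-0.0664868)/(5.7998491) = 3.6225712
f(3.6225712) = 0.0223391
u₄ = 3.6225712 − 0.0223391·(3.6225712 − 3.6111076) / (0.0223391 − (-0.3885669)) = 3.6225712 − (0.0002561)/(0.4109059) = 3.6219480

3.61111, 3.62257, 3.62195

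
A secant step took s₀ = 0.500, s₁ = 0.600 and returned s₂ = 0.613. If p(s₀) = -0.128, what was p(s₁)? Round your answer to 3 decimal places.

The secant line through (0.500, -0.128) and (0.600, p(s₁)) crosses zero at s₂ = 0.613.
So (0.500, -0.128), (0.600, p(s₁)), (0.613, 0) are collinear:
p(s₁) = -0.128 · (0.600 − 0.613) / (0.500 − 0.613) = -0.128 · (-0.01300)/(-0.11300) = -0.01473

-0.015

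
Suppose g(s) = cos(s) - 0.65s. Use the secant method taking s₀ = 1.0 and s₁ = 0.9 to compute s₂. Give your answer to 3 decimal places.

0.925

g(1.0) = -0.10970, g(0.9) = 0.03661
s₂ = 0.90000 − 0.03661·(0.90000 − 1.00000) / (0.03661 − (-0.10970)) = 0.90000 − (-0.00366)/(0.14631) = 0.92502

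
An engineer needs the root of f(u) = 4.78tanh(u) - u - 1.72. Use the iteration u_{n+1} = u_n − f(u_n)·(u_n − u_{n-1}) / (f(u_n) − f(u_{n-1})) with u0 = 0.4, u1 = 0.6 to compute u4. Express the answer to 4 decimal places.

0.5040

f(0.4) = -0.303844, f(0.6) = 0.247097
u2 = 0.600000 − 0.247097·(0.600000 − 0.400000) / (0.247097 − (-0.303844)) = 0.600000 − (0.049419)/(0.550941) = 0.510300
f(0.510300) = 0.017155
u3 = 0.510300 − 0.017155·(0.510300 − 0.600000) / (0.017155 − 0.247097) = 0.510300 − (-0.001539)/(-0.229942) = 0.503608
f(0.503608) = -0.001148
u4 = 0.503608 − (-0.001148)·(0.503608 − 0.510300) / (-0.001148 − 0.017155) = 0.503608 − (0.000008)/(-0.018303) = 0.504028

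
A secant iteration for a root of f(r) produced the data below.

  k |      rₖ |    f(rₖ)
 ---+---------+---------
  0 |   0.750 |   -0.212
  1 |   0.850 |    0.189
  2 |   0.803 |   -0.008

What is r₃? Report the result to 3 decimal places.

0.805

r₃ = 0.803 − (-0.008)·(0.803 − 0.850) / (-0.008 − 0.189)
   = 0.803 − (0.00038)/(-0.19700) = 0.80491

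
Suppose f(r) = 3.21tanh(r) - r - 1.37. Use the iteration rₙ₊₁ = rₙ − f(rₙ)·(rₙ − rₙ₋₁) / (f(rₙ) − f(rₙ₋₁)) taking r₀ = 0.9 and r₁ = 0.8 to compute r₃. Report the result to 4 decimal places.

0.8528

f(0.9) = 0.029316, f(0.8) = -0.038442
r₂ = 0.800000 − (-0.038442)·(0.800000 − 0.900000) / (-0.038442 − 0.029316) = 0.800000 − (0.003844)/(-0.067758) = 0.856734
f(0.856734) = 0.002839
r₃ = 0.856734 − 0.002839·(0.856734 − 0.800000) / (0.002839 − (-0.038442)) = 0.856734 − (0.000161)/(0.041281) = 0.852832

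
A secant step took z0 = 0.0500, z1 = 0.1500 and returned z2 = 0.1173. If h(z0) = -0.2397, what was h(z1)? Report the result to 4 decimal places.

0.1165

The secant line through (0.0500, -0.2397) and (0.1500, h(z1)) crosses zero at z2 = 0.1173.
So (0.0500, -0.2397), (0.1500, h(z1)), (0.1173, 0) are collinear:
h(z1) = -0.2397 · (0.1500 − 0.1173) / (0.0500 − 0.1173) = -0.2397 · (0.032700)/(-0.067300) = 0.116466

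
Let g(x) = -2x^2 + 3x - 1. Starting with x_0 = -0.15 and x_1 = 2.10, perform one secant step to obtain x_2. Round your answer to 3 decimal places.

-1.811

g(-0.15) = -1.49500, g(2.10) = -3.52000
x_2 = 2.10000 − (-3.52000)·(2.10000 − (-0.15000)) / (-3.52000 − (-1.49500)) = 2.10000 − (-7.92000)/(-2.02500) = -1.81111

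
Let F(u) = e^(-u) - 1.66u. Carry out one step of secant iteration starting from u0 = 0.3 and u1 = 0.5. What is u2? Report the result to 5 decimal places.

F(0.3) = 0.2428182, F(0.5) = -0.2234693
u2 = 0.5000000 − (-0.2234693)·(0.5000000 − 0.3000000) / (-0.2234693 − 0.2428182) = 0.5000000 − (-0.0446939)/(-0.4662876) = 0.4041496

0.40415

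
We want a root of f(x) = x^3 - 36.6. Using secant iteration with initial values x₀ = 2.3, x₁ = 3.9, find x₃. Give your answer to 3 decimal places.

f(2.3) = -24.43300, f(3.9) = 22.71900
x₂ = 3.90000 − 22.71900·(3.90000 − 2.30000) / (22.71900 − (-24.43300)) = 3.90000 − (36.35040)/(47.15200) = 3.12908
f(3.12908) = -5.96272
x₃ = 3.12908 − (-5.96272)·(3.12908 − 3.90000) / (-5.96272 − 22.71900) = 3.12908 − (4.59678)/(-28.68172) = 3.28935

3.289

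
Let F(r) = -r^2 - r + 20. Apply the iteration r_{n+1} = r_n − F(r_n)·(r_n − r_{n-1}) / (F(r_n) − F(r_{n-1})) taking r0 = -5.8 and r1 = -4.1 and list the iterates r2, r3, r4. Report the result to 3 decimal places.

F(-5.8) = -7.84000, F(-4.1) = 7.29000
r2 = -4.10000 − 7.29000·(-4.10000 − (-5.80000)) / (7.29000 − (-7.84000)) = -4.10000 − (12.39300)/(15.13000) = -4.91910
F(-4.91910) = 0.72155
r3 = -4.91910 − 0.72155·(-4.91910 − (-4.10000)) / (0.72155 − 7.29000) = -4.91910 − (-0.59102)/(-6.56845) = -5.00908
F(-5.00908) = -0.08180
r4 = -5.00908 − (-0.08180)·(-5.00908 − (-4.91910)) / (-0.08180 − 0.72155) = -5.00908 − (0.00736)/(-0.80334) = -4.99992

-4.919, -5.009, -5.000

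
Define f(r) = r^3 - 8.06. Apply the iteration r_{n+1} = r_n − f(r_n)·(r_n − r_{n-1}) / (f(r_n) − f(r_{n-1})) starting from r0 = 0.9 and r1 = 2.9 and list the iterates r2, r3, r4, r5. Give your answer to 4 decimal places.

f(0.9) = -7.331000, f(2.9) = 16.329000
r2 = 2.900000 − 16.329000·(2.900000 − 0.900000) / (16.329000 − (-7.331000)) = 2.900000 − (32.658000)/(23.660000) = 1.519696
f(1.519696) = -4.550301
r3 = 1.519696 − (-4.550301)·(1.519696 − 2.900000) / (-4.550301 − 16.329000) = 1.519696 − (6.280800)/(-20.879301) = 1.820510
f(1.820510) = -2.026359
r4 = 1.820510 − (-2.026359)·(1.820510 − 1.519696) / (-2.026359 − (-4.550301)) = 1.820510 − (-0.609559)/(2.523942) = 2.062021
f(2.062021) = 0.707569
r5 = 2.062021 − 0.707569·(2.062021 − 1.820510) / (0.707569 − (-2.026359)) = 2.062021 − (0.170885)/(2.733928) = 1.999515

1.5197, 1.8205, 2.0620, 1.9995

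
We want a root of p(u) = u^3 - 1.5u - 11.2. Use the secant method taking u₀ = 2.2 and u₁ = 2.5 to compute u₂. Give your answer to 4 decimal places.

2.4553

p(2.2) = -3.852000, p(2.5) = 0.675000
u₂ = 2.500000 − 0.675000·(2.500000 − 2.200000) / (0.675000 − (-3.852000)) = 2.500000 − (0.202500)/(4.527000) = 2.455268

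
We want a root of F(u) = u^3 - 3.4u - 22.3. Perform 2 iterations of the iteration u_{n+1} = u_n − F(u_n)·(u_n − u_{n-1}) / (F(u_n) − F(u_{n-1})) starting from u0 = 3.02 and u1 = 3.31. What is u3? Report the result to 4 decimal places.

3.2148

F(3.02) = -5.024392, F(3.31) = 2.710691
u2 = 3.310000 − 2.710691·(3.310000 − 3.020000) / (2.710691 − (-5.024392)) = 3.310000 − (0.786100)/(7.735083) = 3.208372
F(3.208372) = -0.182601
u3 = 3.208372 − (-0.182601)·(3.208372 − 3.310000) / (-0.182601 − 2.710691) = 3.208372 − (0.018557)/(-2.893292) = 3.214786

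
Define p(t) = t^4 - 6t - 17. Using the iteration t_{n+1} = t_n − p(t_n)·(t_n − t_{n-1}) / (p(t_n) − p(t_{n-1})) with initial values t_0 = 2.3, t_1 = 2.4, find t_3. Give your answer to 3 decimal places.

2.363

p(2.3) = -2.81590, p(2.4) = 1.77760
t_2 = 2.40000 − 1.77760·(2.40000 − 2.30000) / (1.77760 − (-2.81590)) = 2.40000 − (0.17776)/(4.59350) = 2.36130
p(2.36130) = -0.07886
t_3 = 2.36130 − (-0.07886)·(2.36130 − 2.40000) / (-0.07886 − 1.77760) = 2.36130 − (0.00305)/(-1.85646) = 2.36295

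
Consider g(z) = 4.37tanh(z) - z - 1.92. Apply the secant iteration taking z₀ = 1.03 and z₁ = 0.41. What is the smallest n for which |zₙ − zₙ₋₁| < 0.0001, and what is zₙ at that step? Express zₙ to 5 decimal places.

g(1.03) = 0.4319794, g(0.41) = -0.6323744
z₂ = 0.4100000 − (-0.6323744)·(-0.6200000)/(-1.0643538) = 0.7783663;  |Δ| = 0.3683663
g(0.7783663) = 0.1498599
z₃ = 0.7783663 − 0.1498599·(0.3683663)/(0.7822343) = 0.7077950;  |Δ| = 0.0705714
g(0.7077950) = 0.0348122
z₄ = 0.7077950 − 0.0348122·(-0.0705714)/(-0.1150478) = 0.6864409;  |Δ| = 0.0213541
g(0.6864409) = -0.0032726
z₅ = 0.6864409 − (-0.0032726)·(-0.0213541)/(-0.0380848) = 0.6882758;  |Δ| = 0.0018349
g(0.6882758) = 0.0000601
z₆ = 0.6882758 − 0.0000601·(0.0018349)/(0.0033327) = 0.6882427;  |Δ| = 0.0000331
|z₆ − z₅| = 0.0000331 < 0.0001

n = 6, zₙ = 0.68824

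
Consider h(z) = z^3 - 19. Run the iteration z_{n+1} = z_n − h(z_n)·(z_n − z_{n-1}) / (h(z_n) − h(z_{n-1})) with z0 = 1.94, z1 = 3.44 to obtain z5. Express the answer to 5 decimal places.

2.66832

h(1.94) = -11.6986160, h(3.44) = 21.7075840
z2 = 3.4400000 − 21.7075840·(3.4400000 − 1.9400000) / (21.7075840 − (-11.6986160)) = 3.4400000 − (32.5613760)/(33.4062000) = 2.4652894
h(2.4652894) = -4.0168287
z3 = 2.4652894 − (-4.0168287)·(2.4652894 − 3.4400000) / (-4.0168287 − 21.7075840) = 2.4652894 − (3.9152454)/(-25.7244127) = 2.6174890
h(2.6174890) = -1.0669312
z4 = 2.6174890 − (-1.0669312)·(2.6174890 − 2.4652894) / (-1.0669312 − (-4.0168287)) = 2.6174890 − (-0.1623865)/(2.9498975) = 2.6725372
h(2.6725372) = 0.0884774
z5 = 2.6725372 − 0.0884774·(2.6725372 − 2.6174890) / (0.0884774 − (-1.0669312)) = 2.6725372 − (0.0048705)/(1.1554086) = 2.6683218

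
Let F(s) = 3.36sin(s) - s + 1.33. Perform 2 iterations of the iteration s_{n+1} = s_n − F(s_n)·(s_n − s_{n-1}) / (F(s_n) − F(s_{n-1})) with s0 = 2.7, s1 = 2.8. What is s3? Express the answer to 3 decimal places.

F(2.7) = 0.06600, F(2.8) = -0.34444
s2 = 2.80000 − (-0.34444)·(2.80000 − 2.70000) / (-0.34444 − 0.06600) = 2.80000 − (-0.03444)/(-0.41044) = 2.71608
F(2.71608) = 0.00089
s3 = 2.71608 − 0.00089·(2.71608 − 2.80000) / (0.00089 − (-0.34444)) = 2.71608 − (-0.00007)/(0.34533) = 2.71630

2.716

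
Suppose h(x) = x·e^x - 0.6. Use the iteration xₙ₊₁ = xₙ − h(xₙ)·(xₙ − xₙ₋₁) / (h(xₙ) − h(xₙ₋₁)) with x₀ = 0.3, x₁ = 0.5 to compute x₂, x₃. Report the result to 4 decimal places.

h(0.3) = -0.195042, h(0.5) = 0.224361
x₂ = 0.500000 − 0.224361·(0.500000 − 0.300000) / (0.224361 − (-0.195042)) = 0.500000 − (0.044872)/(0.419403) = 0.393010
h(0.393010) = -0.017783
x₃ = 0.393010 − (-0.017783)·(0.393010 − 0.500000) / (-0.017783 − 0.224361) = 0.393010 − (0.001903)/(-0.242144) = 0.400867

0.3930, 0.4009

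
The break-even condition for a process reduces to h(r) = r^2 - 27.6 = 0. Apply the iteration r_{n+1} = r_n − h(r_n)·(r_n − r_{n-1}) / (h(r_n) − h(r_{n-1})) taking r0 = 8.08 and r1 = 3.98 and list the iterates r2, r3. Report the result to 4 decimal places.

4.9551, 5.2961

h(8.08) = 37.686400, h(3.98) = -11.759600
r2 = 3.980000 − (-11.759600)·(3.980000 − 8.080000) / (-11.759600 − 37.686400) = 3.980000 − (48.214360)/(-49.446000) = 4.955091
h(4.955091) = -3.047071
r3 = 4.955091 − (-3.047071)·(4.955091 − 3.980000) / (-3.047071 − (-11.759600)) = 4.955091 − (-2.971172)/(8.712529) = 5.296114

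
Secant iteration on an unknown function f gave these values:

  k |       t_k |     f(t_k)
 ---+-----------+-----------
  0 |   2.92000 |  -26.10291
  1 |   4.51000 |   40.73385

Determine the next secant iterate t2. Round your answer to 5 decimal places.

t2 = 4.51000 − 40.73385·(4.51000 − 2.92000) / (40.73385 − (-26.10291))
   = 4.51000 − (64.7668215)/(66.8367600) = 3.5409701

3.54097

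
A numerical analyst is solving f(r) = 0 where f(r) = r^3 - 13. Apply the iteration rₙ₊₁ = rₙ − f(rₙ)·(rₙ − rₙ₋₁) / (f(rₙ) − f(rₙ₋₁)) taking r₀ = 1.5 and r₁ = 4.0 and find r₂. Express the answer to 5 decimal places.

f(1.5) = -9.6250000, f(4.0) = 51.0000000
r₂ = 4.0000000 − 51.0000000·(4.0000000 − 1.5000000) / (51.0000000 − (-9.6250000)) = 4.0000000 − (127.5000000)/(60.6250000) = 1.8969072

1.89691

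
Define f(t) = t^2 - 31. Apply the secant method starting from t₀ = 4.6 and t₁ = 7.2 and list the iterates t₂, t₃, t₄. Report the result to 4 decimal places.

f(4.6) = -9.840000, f(7.2) = 20.840000
t₂ = 7.200000 − 20.840000·(7.200000 − 4.600000) / (20.840000 − (-9.840000)) = 7.200000 − (54.184000)/(30.680000) = 5.433898
f(5.433898) = -1.472749
t₃ = 5.433898 − (-1.472749)·(5.433898 − 7.200000) / (-1.472749 − 20.840000) = 5.433898 − (2.601025)/(-22.312749) = 5.550470
f(5.550470) = -0.192288
t₄ = 5.550470 − (-0.192288)·(5.550470 − 5.433898) / (-0.192288 − (-1.472749)) = 5.550470 − (-0.022415)/(1.280461) = 5.567975

5.4339, 5.5505, 5.5680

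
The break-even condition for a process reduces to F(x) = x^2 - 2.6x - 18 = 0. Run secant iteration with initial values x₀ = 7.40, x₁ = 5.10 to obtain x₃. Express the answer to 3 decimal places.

F(7.40) = 17.52000, F(5.10) = -5.25000
x₂ = 5.10000 − (-5.25000)·(5.10000 − 7.40000) / (-5.25000 − 17.52000) = 5.10000 − (12.07500)/(-22.77000) = 5.63030
F(5.63030) = -0.93848
x₃ = 5.63030 − (-0.93848)·(5.63030 − 5.10000) / (-0.93848 − (-5.25000)) = 5.63030 − (-0.49768)/(4.31152) = 5.74573

5.746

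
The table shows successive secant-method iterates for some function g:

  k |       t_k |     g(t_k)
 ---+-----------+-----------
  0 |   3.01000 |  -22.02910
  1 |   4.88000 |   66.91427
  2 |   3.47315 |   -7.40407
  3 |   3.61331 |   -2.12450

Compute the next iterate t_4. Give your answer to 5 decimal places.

t_4 = 3.61331 − (-2.12450)·(3.61331 − 3.47315) / (-2.12450 − (-7.40407))
   = 3.61331 − (-0.2977699)/(5.2795700) = 3.6697104

3.66971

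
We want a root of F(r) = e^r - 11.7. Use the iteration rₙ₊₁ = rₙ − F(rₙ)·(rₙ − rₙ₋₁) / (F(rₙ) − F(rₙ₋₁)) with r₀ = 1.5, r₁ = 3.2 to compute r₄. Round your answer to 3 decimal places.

2.482

F(1.5) = -7.21831, F(3.2) = 12.83253
r₂ = 3.20000 − 12.83253·(3.20000 − 1.50000) / (12.83253 − (-7.21831)) = 3.20000 − (21.81530)/(20.05084) = 2.11200
F(2.11200) = -3.43524
r₃ = 2.11200 − (-3.43524)·(2.11200 − 3.20000) / (-3.43524 − 12.83253) = 2.11200 − (3.73754)/(-16.26777) = 2.34175
F(2.34175) = -1.30056
r₄ = 2.34175 − (-1.30056)·(2.34175 − 2.11200) / (-1.30056 − (-3.43524)) = 2.34175 − (-0.29881)/(2.13468) = 2.48173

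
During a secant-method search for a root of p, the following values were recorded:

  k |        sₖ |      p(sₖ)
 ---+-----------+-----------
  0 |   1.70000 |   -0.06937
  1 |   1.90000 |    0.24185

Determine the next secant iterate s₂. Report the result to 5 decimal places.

s₂ = 1.90000 − 0.24185·(1.90000 − 1.70000) / (0.24185 − (-0.06937))
   = 1.90000 − (0.0483700)/(0.3112200) = 1.7445794

1.74458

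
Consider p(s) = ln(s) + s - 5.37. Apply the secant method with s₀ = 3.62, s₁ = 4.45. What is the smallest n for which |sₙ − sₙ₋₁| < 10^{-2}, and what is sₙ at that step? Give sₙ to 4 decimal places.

n = 3, sₙ = 3.9869

p(3.62) = -0.463526, p(4.45) = 0.572904
s₂ = 4.450000 − 0.572904·(0.830000)/(1.036430) = 3.991204;  |Δ| = 0.458796
p(3.991204) = 0.005296
s₃ = 3.991204 − 0.005296·(-0.458796)/(-0.567608) = 3.986922;  |Δ| = 0.004281
|s₃ − s₂| = 0.004281 < 10^{-2}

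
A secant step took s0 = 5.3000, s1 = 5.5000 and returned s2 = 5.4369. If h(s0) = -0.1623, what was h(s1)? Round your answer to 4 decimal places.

0.0748

The secant line through (5.3000, -0.1623) and (5.5000, h(s1)) crosses zero at s2 = 5.4369.
So (5.3000, -0.1623), (5.5000, h(s1)), (5.4369, 0) are collinear:
h(s1) = -0.1623 · (5.5000 − 5.4369) / (5.3000 − 5.4369) = -0.1623 · (0.063100)/(-0.136900) = 0.074807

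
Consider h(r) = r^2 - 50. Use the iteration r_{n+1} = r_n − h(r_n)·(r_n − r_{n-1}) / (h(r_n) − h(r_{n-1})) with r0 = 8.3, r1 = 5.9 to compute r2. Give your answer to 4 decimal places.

h(8.3) = 18.890000, h(5.9) = -15.190000
r2 = 5.900000 − (-15.190000)·(5.900000 − 8.300000) / (-15.190000 − 18.890000) = 5.900000 − (36.456000)/(-34.080000) = 6.969718

6.9697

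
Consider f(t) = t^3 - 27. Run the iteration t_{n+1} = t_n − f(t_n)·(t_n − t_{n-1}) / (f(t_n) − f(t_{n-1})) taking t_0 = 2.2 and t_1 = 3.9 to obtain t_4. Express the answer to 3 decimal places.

f(2.2) = -16.35200, f(3.9) = 32.31900
t_2 = 3.90000 − 32.31900·(3.90000 − 2.20000) / (32.31900 − (-16.35200)) = 3.90000 − (54.94230)/(48.67100) = 2.77115
f(2.77115) = -5.71960
t_3 = 2.77115 − (-5.71960)·(2.77115 − 3.90000) / (-5.71960 − 32.31900) = 2.77115 − (6.45658)/(-38.03860) = 2.94089
f(2.94089) = -1.56482
t_4 = 2.94089 − (-1.56482)·(2.94089 − 2.77115) / (-1.56482 − (-5.71960)) = 2.94089 − (-0.26561)/(4.15479) = 3.00481

3.005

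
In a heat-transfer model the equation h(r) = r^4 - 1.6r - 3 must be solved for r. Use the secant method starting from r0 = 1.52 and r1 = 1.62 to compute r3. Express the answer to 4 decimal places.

h(1.52) = -0.094052, h(1.62) = 1.295475
r2 = 1.620000 − 1.295475·(1.620000 − 1.520000) / (1.295475 − (-0.094052)) = 1.620000 − (0.129548)/(1.389527) = 1.526769
h(1.526769) = -0.009164
r3 = 1.526769 − (-0.009164)·(1.526769 − 1.620000) / (-0.009164 − 1.295475) = 1.526769 − (0.000854)/(-1.304640) = 1.527424

1.5274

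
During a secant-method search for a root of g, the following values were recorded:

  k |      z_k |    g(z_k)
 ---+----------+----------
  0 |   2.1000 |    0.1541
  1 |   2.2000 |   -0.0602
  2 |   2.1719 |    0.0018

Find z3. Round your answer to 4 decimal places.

z3 = 2.1719 − 0.0018·(2.1719 − 2.2000) / (0.0018 − (-0.0602))
   = 2.1719 − (-0.000051)/(0.062000) = 2.172716

2.1727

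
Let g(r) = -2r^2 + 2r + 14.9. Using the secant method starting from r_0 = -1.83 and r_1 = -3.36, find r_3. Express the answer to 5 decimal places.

g(-1.83) = 4.5422000, g(-3.36) = -14.3992000
r_2 = -3.3600000 − (-14.3992000)·(-3.3600000 − (-1.8300000)) / (-14.3992000 − 4.5422000) = -3.3600000 − (22.0307760)/(-18.9414000) = -2.1968982
g(-2.1968982) = 0.8534800
r_3 = -2.1968982 − 0.8534800·(-2.1968982 − (-3.3600000)) / (0.8534800 − (-14.3992000)) = -2.1968982 − (0.9926840)/(15.2526800) = -2.2619808

-2.26198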